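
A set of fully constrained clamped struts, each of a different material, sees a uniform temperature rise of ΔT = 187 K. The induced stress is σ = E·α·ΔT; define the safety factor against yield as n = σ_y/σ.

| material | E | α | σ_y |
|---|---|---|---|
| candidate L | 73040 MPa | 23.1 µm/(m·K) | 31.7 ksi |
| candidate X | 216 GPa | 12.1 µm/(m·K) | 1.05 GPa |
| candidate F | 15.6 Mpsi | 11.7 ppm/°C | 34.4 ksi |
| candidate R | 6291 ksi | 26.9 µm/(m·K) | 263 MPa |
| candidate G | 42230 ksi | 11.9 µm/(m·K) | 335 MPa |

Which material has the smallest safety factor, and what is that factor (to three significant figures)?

candidate G, n = 0.517

With everything in SI (GPa, ×10⁻⁶/K, MPa):
  candidate L: E = 73.04, α = 23.1, σ_y = 218.6 → σ = 316 MPa, n = 0.693
  candidate X: E = 216.0, α = 12.1, σ_y = 1050 → σ = 489 MPa, n = 2.15
  candidate F: E = 107.6, α = 11.7, σ_y = 237.2 → σ = 235 MPa, n = 1.01
  candidate R: E = 43.37, α = 26.9, σ_y = 263.0 → σ = 218 MPa, n = 1.21
  candidate G: E = 291.2, α = 11.9, σ_y = 335.0 → σ = 648 MPa, n = 0.517
The minimum is candidate G at n = 0.517.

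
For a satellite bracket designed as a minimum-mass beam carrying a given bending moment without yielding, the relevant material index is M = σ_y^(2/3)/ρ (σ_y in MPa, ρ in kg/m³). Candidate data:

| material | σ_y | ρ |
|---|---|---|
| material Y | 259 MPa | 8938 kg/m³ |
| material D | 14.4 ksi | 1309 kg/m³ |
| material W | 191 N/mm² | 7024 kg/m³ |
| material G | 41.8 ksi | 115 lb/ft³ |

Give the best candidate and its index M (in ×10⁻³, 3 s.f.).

In SI units:
  material Y: σ_y = 259.0 MPa, ρ = 8938 kg/m³
  material D: σ_y = 99.28 MPa, ρ = 1309 kg/m³
  material W: σ_y = 191.0 MPa, ρ = 7024 kg/m³
  material G: σ_y = 288.2 MPa, ρ = 1842 kg/m³
  material G: M = 23.7×10⁻³
  material D: M = 16.4×10⁻³
  material W: M = 4.72×10⁻³
  material Y: M = 4.55×10⁻³
Highest index: material G.

material G, M = 23.7×10⁻³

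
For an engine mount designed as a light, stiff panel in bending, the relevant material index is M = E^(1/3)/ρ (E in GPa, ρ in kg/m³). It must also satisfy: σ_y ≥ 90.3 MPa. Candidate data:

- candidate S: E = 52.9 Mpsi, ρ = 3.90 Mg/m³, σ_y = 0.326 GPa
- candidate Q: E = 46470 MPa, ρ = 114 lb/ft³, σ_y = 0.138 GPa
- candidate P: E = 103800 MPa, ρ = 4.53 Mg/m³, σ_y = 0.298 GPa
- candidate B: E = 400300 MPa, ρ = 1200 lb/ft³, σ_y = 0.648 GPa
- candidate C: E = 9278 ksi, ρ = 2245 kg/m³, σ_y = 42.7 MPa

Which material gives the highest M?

candidate Q

Screen on constraints: σ_y ≥ 90.3 MPa. Survivors: candidate S, candidate Q, candidate P, candidate B.
Putting every candidate on a common basis:
  candidate S: E = 364.7 GPa, ρ = 3900 kg/m³
  candidate Q: E = 46.47 GPa, ρ = 1826 kg/m³
  candidate P: E = 103.8 GPa, ρ = 4530 kg/m³
  candidate B: E = 400.3 GPa, ρ = 19220 kg/m³
  candidate Q: M = 1.97×10⁻³
  candidate S: M = 1.83×10⁻³
  candidate P: M = 1.04×10⁻³
  candidate B: M = 0.383×10⁻³
Candidate Q ranks first.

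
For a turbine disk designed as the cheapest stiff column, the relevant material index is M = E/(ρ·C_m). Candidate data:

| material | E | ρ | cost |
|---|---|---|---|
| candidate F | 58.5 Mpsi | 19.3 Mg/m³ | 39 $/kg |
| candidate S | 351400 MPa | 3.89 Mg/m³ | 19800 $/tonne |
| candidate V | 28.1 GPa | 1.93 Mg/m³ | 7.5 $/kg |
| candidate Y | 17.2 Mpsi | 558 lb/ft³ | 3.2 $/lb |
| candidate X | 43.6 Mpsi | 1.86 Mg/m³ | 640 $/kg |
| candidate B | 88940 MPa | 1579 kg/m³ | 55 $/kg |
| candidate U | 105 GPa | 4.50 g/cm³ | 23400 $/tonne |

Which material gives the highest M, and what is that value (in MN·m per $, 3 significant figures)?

In SI units:
  candidate F: E = 403.3 GPa, ρ = 19300 kg/m³, cost = 39.00 $/kg
  candidate S: E = 351.4 GPa, ρ = 3890 kg/m³, cost = 19.80 $/kg
  candidate V: E = 28.10 GPa, ρ = 1930 kg/m³, cost = 7.500 $/kg
  candidate Y: E = 118.6 GPa, ρ = 8938 kg/m³, cost = 7.055 $/kg
  candidate X: E = 300.6 GPa, ρ = 1860 kg/m³, cost = 640.0 $/kg
  candidate B: E = 88.94 GPa, ρ = 1579 kg/m³, cost = 55.00 $/kg
  candidate U: E = 105.0 GPa, ρ = 4500 kg/m³, cost = 23.40 $/kg
  candidate S: M = 4.56 MN·m per $
  candidate V: M = 1.94 MN·m per $
  candidate Y: M = 1.88 MN·m per $
  candidate B: M = 1.02 MN·m per $
  candidate U: M = 0.997 MN·m per $
  candidate F: M = 0.536 MN·m per $
  candidate X: M = 0.253 MN·m per $
Candidate S has the largest M.

candidate S, M = 4.56 MN·m per $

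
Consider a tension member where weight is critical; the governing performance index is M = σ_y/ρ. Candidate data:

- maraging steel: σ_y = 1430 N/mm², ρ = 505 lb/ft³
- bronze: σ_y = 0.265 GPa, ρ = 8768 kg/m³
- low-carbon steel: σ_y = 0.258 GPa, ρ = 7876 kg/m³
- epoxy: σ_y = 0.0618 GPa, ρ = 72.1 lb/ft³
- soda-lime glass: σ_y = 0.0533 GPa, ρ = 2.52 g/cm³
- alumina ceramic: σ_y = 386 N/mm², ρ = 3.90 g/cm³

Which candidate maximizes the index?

maraging steel

Putting every candidate on a common basis:
  maraging steel: σ_y = 1430 MPa, ρ = 8089 kg/m³
  bronze: σ_y = 265.0 MPa, ρ = 8768 kg/m³
  low-carbon steel: σ_y = 258.0 MPa, ρ = 7876 kg/m³
  epoxy: σ_y = 61.80 MPa, ρ = 1155 kg/m³
  soda-lime glass: σ_y = 53.30 MPa, ρ = 2520 kg/m³
  alumina ceramic: σ_y = 386.0 MPa, ρ = 3900 kg/m³
  maraging steel: M = 177 kN·m/kg
  alumina ceramic: M = 99.0 kN·m/kg
  epoxy: M = 53.5 kN·m/kg
  low-carbon steel: M = 32.8 kN·m/kg
  bronze: M = 30.2 kN·m/kg
  soda-lime glass: M = 21.2 kN·m/kg
Maraging steel has the largest M.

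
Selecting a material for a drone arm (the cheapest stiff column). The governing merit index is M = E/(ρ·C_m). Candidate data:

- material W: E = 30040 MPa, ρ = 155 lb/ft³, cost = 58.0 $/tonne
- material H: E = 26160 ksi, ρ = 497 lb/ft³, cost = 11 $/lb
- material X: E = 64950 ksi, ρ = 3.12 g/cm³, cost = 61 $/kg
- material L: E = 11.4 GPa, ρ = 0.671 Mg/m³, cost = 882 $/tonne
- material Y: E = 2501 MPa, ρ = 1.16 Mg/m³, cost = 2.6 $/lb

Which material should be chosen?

Normalizing units and computing the index:
  material W: E = 30.04 GPa, ρ = 2483 kg/m³, cost = 0.05800 $/kg
  material H: E = 180.4 GPa, ρ = 7961 kg/m³, cost = 24.25 $/kg
  material X: E = 447.8 GPa, ρ = 3120 kg/m³, cost = 61.00 $/kg
  material L: E = 11.40 GPa, ρ = 671.0 kg/m³, cost = 0.8820 $/kg
  material Y: E = 2.501 GPa, ρ = 1160 kg/m³, cost = 5.732 $/kg
  material W: M = 209 MN·m per $
  material L: M = 19.3 MN·m per $
  material X: M = 2.35 MN·m per $
  material H: M = 0.934 MN·m per $
  material Y: M = 0.376 MN·m per $
The maximum is for material W.

material W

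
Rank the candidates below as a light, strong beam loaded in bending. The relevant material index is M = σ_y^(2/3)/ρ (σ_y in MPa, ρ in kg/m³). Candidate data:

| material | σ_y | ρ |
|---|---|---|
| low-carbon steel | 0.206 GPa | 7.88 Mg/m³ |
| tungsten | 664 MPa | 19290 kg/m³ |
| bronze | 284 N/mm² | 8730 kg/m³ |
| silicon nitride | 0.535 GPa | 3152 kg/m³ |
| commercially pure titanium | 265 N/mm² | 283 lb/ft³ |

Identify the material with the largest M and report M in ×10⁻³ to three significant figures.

Normalizing units and computing the index:
  low-carbon steel: σ_y = 206.0 MPa, ρ = 7880 kg/m³
  tungsten: σ_y = 664.0 MPa, ρ = 19290 kg/m³
  bronze: σ_y = 284.0 MPa, ρ = 8730 kg/m³
  silicon nitride: σ_y = 535.0 MPa, ρ = 3152 kg/m³
  commercially pure titanium: σ_y = 265.0 MPa, ρ = 4533 kg/m³
  silicon nitride: M = 20.9×10⁻³
  commercially pure titanium: M = 9.10×10⁻³
  bronze: M = 4.95×10⁻³
  low-carbon steel: M = 4.43×10⁻³
  tungsten: M = 3.95×10⁻³
Silicon nitride has the largest M.

silicon nitride, M = 20.9×10⁻³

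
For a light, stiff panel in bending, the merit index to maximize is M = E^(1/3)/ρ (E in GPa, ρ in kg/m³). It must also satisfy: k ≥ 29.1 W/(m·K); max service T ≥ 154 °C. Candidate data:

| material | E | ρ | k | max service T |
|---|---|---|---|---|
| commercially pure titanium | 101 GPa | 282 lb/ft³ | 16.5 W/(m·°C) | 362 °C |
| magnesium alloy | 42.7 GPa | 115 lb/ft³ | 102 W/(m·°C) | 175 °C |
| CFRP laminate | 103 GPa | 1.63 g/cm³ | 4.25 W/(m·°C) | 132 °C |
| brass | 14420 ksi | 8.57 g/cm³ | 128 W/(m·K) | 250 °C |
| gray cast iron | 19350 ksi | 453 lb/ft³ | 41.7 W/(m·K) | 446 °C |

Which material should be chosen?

magnesium alloy

Screen on constraints: k ≥ 29.1 W/(m·K); max service T ≥ 154 °C. Survivors: magnesium alloy, brass, gray cast iron.
In SI units:
  magnesium alloy: E = 42.70 GPa, ρ = 1842 kg/m³
  brass: E = 99.42 GPa, ρ = 8570 kg/m³
  gray cast iron: E = 133.4 GPa, ρ = 7256 kg/m³
  magnesium alloy: M = 1.90×10⁻³
  gray cast iron: M = 0.704×10⁻³
  brass: M = 0.541×10⁻³
The maximum is for magnesium alloy.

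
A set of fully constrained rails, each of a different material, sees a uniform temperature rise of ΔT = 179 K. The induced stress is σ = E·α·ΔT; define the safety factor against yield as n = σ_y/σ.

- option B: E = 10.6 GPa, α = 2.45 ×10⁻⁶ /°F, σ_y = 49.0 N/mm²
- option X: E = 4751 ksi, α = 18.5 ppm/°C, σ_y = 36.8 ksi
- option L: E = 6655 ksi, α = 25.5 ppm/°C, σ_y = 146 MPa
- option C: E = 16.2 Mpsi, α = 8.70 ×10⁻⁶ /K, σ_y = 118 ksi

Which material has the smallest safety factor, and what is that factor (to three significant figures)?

option L, n = 0.697

Per material, after unit conversion:
  option B: E = 10.60, α = 4.41, σ_y = 49.00 → σ = 8.37 MPa, n = 5.86
  option X: E = 32.76, α = 18.5, σ_y = 253.7 → σ = 108 MPa, n = 2.34
  option L: E = 45.88, α = 25.5, σ_y = 146.0 → σ = 209 MPa, n = 0.697
  option C: E = 111.7, α = 8.70, σ_y = 813.6 → σ = 174 MPa, n = 4.68
Smallest n: option L with n = 0.697.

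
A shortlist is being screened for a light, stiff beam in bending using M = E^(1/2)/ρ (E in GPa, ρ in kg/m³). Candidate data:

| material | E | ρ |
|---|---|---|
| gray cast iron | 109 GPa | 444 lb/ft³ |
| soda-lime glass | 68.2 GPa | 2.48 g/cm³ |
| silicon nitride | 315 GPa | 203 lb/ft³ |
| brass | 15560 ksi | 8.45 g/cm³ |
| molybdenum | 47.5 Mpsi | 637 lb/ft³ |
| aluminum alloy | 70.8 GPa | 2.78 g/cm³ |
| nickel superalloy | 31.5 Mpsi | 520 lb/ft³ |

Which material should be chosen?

silicon nitride

Normalizing units and computing the index:
  gray cast iron: E = 109.0 GPa, ρ = 7112 kg/m³
  soda-lime glass: E = 68.20 GPa, ρ = 2480 kg/m³
  silicon nitride: E = 315.0 GPa, ρ = 3252 kg/m³
  brass: E = 107.3 GPa, ρ = 8450 kg/m³
  molybdenum: E = 327.5 GPa, ρ = 10200 kg/m³
  aluminum alloy: E = 70.80 GPa, ρ = 2780 kg/m³
  nickel superalloy: E = 217.2 GPa, ρ = 8330 kg/m³
  silicon nitride: M = 5.46×10⁻³
  soda-lime glass: M = 3.33×10⁻³
  aluminum alloy: M = 3.03×10⁻³
  molybdenum: M = 1.77×10⁻³
  nickel superalloy: M = 1.77×10⁻³
  gray cast iron: M = 1.47×10⁻³
  brass: M = 1.23×10⁻³
Highest index: silicon nitride.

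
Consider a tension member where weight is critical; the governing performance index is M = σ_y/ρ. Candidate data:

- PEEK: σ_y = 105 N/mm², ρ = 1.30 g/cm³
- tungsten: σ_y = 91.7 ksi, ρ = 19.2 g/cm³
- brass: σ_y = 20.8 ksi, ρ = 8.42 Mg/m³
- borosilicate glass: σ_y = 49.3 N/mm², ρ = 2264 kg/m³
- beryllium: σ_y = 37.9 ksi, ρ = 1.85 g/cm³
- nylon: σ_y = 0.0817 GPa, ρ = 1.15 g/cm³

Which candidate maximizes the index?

Convert each candidate to consistent units, then evaluate M:
  PEEK: σ_y = 105.0 MPa, ρ = 1300 kg/m³
  tungsten: σ_y = 632.2 MPa, ρ = 19200 kg/m³
  brass: σ_y = 143.4 MPa, ρ = 8420 kg/m³
  borosilicate glass: σ_y = 49.30 MPa, ρ = 2264 kg/m³
  beryllium: σ_y = 261.3 MPa, ρ = 1850 kg/m³
  nylon: σ_y = 81.70 MPa, ρ = 1150 kg/m³
  beryllium: M = 141 kN·m/kg
  PEEK: M = 80.8 kN·m/kg
  nylon: M = 71.0 kN·m/kg
  tungsten: M = 32.9 kN·m/kg
  borosilicate glass: M = 21.8 kN·m/kg
  brass: M = 17.0 kN·m/kg
Beryllium has the largest M.

beryllium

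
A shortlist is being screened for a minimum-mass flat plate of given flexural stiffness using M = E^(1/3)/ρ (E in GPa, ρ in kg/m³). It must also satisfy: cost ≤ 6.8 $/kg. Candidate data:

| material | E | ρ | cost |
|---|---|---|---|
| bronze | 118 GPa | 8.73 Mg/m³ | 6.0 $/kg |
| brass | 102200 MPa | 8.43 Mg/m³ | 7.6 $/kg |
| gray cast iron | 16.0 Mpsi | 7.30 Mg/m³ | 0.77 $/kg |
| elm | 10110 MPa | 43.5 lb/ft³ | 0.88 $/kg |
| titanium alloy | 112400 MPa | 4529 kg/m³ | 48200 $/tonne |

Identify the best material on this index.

elm

Screen on constraints: cost ≤ 6.8 $/kg. Survivors: bronze, gray cast iron, elm.
Putting every candidate on a common basis:
  bronze: E = 118.0 GPa, ρ = 8730 kg/m³
  gray cast iron: E = 110.3 GPa, ρ = 7300 kg/m³
  elm: E = 10.11 GPa, ρ = 696.8 kg/m³
  elm: M = 3.10×10⁻³
  gray cast iron: M = 0.657×10⁻³
  bronze: M = 0.562×10⁻³
Elm ranks first.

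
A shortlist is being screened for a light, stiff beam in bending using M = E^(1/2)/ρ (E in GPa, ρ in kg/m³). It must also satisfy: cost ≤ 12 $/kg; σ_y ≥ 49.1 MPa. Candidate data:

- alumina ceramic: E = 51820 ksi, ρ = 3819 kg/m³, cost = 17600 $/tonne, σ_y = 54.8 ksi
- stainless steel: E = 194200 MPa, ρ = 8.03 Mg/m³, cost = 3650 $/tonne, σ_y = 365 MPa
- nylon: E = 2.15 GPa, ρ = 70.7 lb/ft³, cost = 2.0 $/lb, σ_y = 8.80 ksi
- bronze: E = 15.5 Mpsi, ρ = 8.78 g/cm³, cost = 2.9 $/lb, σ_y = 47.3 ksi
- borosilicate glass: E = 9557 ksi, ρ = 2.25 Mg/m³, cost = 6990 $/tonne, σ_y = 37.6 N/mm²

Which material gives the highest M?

Screen on constraints: cost ≤ 12 $/kg; σ_y ≥ 49.1 MPa. Survivors: stainless steel, nylon, bronze.
Convert each candidate to consistent units, then evaluate M:
  stainless steel: E = 194.2 GPa, ρ = 8030 kg/m³
  nylon: E = 2.150 GPa, ρ = 1133 kg/m³
  bronze: E = 106.9 GPa, ρ = 8780 kg/m³
  stainless steel: M = 1.74×10⁻³
  nylon: M = 1.29×10⁻³
  bronze: M = 1.18×10⁻³
Highest index: stainless steel.

stainless steel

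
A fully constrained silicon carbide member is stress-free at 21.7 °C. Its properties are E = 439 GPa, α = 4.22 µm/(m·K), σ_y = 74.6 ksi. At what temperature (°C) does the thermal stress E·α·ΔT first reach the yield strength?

299 °C

σ_y = 74.6 ksi = 514.3 MPa.
E·α·ΔT = 514.3 MPa ⇒ ΔT = 514.3 / (439.0×10³ × 4.22×10⁻⁶) = 277.6 K.
T = 21.7 + 277.6 = 299.3 °C.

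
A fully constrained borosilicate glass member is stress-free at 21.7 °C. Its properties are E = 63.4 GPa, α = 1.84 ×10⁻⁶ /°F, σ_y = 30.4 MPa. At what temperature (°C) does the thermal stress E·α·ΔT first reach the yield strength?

166 °C

α = 1.84×10⁻⁶/°F × 9/5 = 3.31×10⁻⁶/K.
E·α·ΔT = 30.40 MPa ⇒ ΔT = 30.40 / (63.40×10³ × 3.31×10⁻⁶) = 144.8 K.
T = 21.7 + 144.8 = 166.5 °C.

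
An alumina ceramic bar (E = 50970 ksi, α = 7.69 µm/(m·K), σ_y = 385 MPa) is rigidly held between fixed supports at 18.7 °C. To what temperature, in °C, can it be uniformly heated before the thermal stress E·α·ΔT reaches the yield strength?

161 °C

E = 50970 ksi = 351.4 GPa.
E·α·ΔT = 385.0 MPa ⇒ ΔT = 385.0 / (351.4×10³ × 7.69×10⁻⁶) = 142.5 K.
T = 18.7 + 142.5 = 161.2 °C.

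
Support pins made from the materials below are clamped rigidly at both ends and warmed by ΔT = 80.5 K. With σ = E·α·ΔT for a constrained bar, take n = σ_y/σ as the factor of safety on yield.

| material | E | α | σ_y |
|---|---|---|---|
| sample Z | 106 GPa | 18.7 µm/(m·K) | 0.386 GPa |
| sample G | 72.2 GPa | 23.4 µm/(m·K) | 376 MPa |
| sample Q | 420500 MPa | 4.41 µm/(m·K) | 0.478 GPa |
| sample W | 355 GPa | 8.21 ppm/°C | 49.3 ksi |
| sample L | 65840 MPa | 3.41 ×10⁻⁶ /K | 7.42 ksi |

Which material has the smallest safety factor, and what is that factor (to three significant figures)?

sample W, n = 1.45

In consistent units (E in GPa, α in ×10⁻⁶/K, σ_y in MPa):
  sample Z: E = 106.0, α = 18.7, σ_y = 386.0 → σ = 160 MPa, n = 2.42
  sample G: E = 72.20, α = 23.4, σ_y = 376.0 → σ = 136 MPa, n = 2.76
  sample Q: E = 420.5, α = 4.41, σ_y = 478.0 → σ = 149 MPa, n = 3.20
  sample W: E = 355.0, α = 8.21, σ_y = 339.9 → σ = 235 MPa, n = 1.45
  sample L: E = 65.84, α = 3.41, σ_y = 51.16 → σ = 18.1 MPa, n = 2.83
The minimum is sample W at n = 1.45.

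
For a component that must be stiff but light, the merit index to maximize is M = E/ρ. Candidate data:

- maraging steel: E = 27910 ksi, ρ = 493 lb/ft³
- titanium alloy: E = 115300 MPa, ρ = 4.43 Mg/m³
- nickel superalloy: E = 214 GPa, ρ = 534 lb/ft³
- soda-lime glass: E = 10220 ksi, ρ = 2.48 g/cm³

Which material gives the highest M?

soda-lime glass

In SI units:
  maraging steel: E = 192.4 GPa, ρ = 7897 kg/m³
  titanium alloy: E = 115.3 GPa, ρ = 4430 kg/m³
  nickel superalloy: E = 214.0 GPa, ρ = 8554 kg/m³
  soda-lime glass: E = 70.46 GPa, ρ = 2480 kg/m³
  soda-lime glass: M = 28.4 MN·m/kg
  titanium alloy: M = 26.0 MN·m/kg
  nickel superalloy: M = 25.0 MN·m/kg
  maraging steel: M = 24.4 MN·m/kg
Highest index: soda-lime glass.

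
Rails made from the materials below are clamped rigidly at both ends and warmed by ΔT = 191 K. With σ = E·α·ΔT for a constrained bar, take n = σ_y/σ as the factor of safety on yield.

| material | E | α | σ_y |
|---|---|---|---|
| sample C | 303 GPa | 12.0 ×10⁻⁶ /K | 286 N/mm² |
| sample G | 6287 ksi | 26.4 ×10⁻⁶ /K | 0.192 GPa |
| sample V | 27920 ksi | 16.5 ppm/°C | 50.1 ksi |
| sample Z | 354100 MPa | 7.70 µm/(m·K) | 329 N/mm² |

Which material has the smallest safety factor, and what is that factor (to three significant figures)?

With everything in SI (GPa, ×10⁻⁶/K, MPa):
  sample C: E = 303.0, α = 12.0, σ_y = 286.0 → σ = 694 MPa, n = 0.412
  sample G: E = 43.35, α = 26.4, σ_y = 192.0 → σ = 219 MPa, n = 0.878
  sample V: E = 192.5, α = 16.5, σ_y = 345.4 → σ = 607 MPa, n = 0.569
  sample Z: E = 354.1, α = 7.70, σ_y = 329.0 → σ = 521 MPa, n = 0.632
The minimum is sample C at n = 0.412.

sample C, n = 0.412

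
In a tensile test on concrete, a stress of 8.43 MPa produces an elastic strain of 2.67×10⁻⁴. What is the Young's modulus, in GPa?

31.6 GPa

E = σ/ε = 8.43 MPa / 2.67×10⁻⁴ = 31570 MPa = 31.6 GPa.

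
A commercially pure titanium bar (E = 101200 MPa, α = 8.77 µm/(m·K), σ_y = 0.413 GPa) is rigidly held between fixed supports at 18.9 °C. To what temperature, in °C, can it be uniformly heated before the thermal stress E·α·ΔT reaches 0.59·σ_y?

293 °C

E = 101200 MPa = 101.2 GPa.
σ_y = 0.413 GPa = 413.0 MPa.
E·α·ΔT = 243.7 MPa ⇒ ΔT = 243.7 / (101.2×10³ × 8.77×10⁻⁶) = 274.6 K.
T = 18.9 + 274.6 = 293.5 °C.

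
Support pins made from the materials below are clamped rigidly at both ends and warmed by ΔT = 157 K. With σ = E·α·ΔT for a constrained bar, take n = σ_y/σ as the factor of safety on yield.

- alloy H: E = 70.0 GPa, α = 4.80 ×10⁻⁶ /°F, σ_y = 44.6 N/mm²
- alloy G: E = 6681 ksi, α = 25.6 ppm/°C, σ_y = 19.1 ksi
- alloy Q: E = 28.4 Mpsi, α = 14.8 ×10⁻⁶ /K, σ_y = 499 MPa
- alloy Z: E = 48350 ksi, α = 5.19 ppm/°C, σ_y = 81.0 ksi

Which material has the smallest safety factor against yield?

alloy H

In consistent units (E in GPa, α in ×10⁻⁶/K, σ_y in MPa):
  alloy H: E = 70.00, α = 8.64, σ_y = 44.60 → σ = 95.0 MPa, n = 0.470
  alloy G: E = 46.06, α = 25.6, σ_y = 131.7 → σ = 185 MPa, n = 0.711
  alloy Q: E = 195.8, α = 14.8, σ_y = 499.0 → σ = 455 MPa, n = 1.10
  alloy Z: E = 333.4, α = 5.19, σ_y = 558.5 → σ = 272 MPa, n = 2.06
The minimum is alloy H at n = 0.470.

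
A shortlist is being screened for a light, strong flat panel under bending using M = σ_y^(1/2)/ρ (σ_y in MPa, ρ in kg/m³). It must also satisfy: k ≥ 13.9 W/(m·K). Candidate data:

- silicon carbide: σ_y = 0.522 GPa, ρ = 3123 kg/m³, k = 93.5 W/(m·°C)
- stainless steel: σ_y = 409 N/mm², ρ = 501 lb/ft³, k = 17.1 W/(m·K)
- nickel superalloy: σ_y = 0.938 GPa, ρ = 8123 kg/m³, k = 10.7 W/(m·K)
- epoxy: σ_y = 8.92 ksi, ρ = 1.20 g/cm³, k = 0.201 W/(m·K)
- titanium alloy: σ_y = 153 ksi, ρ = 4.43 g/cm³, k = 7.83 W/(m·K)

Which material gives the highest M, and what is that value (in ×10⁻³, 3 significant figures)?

silicon carbide, M = 7.32×10⁻³

Screen on constraints: k ≥ 13.9 W/(m·K). Survivors: silicon carbide, stainless steel.
Putting every candidate on a common basis:
  silicon carbide: σ_y = 522.0 MPa, ρ = 3123 kg/m³
  stainless steel: σ_y = 409.0 MPa, ρ = 8025 kg/m³
  silicon carbide: M = 7.32×10⁻³
  stainless steel: M = 2.52×10⁻³
Silicon carbide ranks first.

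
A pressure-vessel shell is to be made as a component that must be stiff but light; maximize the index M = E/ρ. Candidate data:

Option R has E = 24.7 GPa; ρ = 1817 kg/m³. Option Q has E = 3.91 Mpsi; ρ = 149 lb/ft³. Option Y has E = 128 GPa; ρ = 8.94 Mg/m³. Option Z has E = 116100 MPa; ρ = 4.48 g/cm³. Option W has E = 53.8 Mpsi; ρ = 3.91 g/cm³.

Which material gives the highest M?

Putting every candidate on a common basis:
  option R: E = 24.70 GPa, ρ = 1817 kg/m³
  option Q: E = 26.96 GPa, ρ = 2387 kg/m³
  option Y: E = 128.0 GPa, ρ = 8940 kg/m³
  option Z: E = 116.1 GPa, ρ = 4480 kg/m³
  option W: E = 370.9 GPa, ρ = 3910 kg/m³
  option W: M = 94.9 MN·m/kg
  option Z: M = 25.9 MN·m/kg
  option Y: M = 14.3 MN·m/kg
  option R: M = 13.6 MN·m/kg
  option Q: M = 11.3 MN·m/kg
Option W has the largest M.

option W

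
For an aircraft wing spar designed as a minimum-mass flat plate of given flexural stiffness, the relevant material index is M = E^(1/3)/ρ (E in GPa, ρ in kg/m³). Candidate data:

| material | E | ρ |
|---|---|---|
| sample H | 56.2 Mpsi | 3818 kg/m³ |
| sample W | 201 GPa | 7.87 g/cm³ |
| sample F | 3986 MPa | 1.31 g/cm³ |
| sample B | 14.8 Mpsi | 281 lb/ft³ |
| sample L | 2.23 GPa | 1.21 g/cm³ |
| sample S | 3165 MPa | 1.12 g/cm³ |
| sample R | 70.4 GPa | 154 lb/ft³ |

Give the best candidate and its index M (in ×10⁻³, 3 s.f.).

sample H, M = 1.91×10⁻³

In SI units:
  sample H: E = 387.5 GPa, ρ = 3818 kg/m³
  sample W: E = 201.0 GPa, ρ = 7870 kg/m³
  sample F: E = 3.986 GPa, ρ = 1310 kg/m³
  sample B: E = 102.0 GPa, ρ = 4501 kg/m³
  sample L: E = 2.230 GPa, ρ = 1210 kg/m³
  sample S: E = 3.165 GPa, ρ = 1120 kg/m³
  sample R: E = 70.40 GPa, ρ = 2467 kg/m³
  sample H: M = 1.91×10⁻³
  sample R: M = 1.67×10⁻³
  sample S: M = 1.31×10⁻³
  sample F: M = 1.21×10⁻³
  sample L: M = 1.08×10⁻³
  sample B: M = 1.04×10⁻³
  sample W: M = 0.744×10⁻³
The maximum is for sample H.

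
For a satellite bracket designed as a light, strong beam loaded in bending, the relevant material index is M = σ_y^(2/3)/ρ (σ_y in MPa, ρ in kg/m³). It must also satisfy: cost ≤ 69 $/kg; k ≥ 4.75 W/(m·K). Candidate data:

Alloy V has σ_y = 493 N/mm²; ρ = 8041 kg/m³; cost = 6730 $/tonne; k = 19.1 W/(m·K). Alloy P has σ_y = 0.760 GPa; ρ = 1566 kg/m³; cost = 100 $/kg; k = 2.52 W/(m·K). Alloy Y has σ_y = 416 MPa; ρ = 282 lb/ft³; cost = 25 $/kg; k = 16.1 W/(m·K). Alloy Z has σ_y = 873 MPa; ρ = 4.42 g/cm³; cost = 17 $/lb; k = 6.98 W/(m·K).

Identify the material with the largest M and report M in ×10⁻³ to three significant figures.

Screen on constraints: cost ≤ 69 $/kg; k ≥ 4.75 W/(m·K). Survivors: alloy V, alloy Y, alloy Z.
In SI units:
  alloy V: σ_y = 493.0 MPa, ρ = 8041 kg/m³
  alloy Y: σ_y = 416.0 MPa, ρ = 4517 kg/m³
  alloy Z: σ_y = 873.0 MPa, ρ = 4420 kg/m³
  alloy Z: M = 20.7×10⁻³
  alloy Y: M = 12.3×10⁻³
  alloy V: M = 7.76×10⁻³
Highest index: alloy Z.

alloy Z, M = 20.7×10⁻³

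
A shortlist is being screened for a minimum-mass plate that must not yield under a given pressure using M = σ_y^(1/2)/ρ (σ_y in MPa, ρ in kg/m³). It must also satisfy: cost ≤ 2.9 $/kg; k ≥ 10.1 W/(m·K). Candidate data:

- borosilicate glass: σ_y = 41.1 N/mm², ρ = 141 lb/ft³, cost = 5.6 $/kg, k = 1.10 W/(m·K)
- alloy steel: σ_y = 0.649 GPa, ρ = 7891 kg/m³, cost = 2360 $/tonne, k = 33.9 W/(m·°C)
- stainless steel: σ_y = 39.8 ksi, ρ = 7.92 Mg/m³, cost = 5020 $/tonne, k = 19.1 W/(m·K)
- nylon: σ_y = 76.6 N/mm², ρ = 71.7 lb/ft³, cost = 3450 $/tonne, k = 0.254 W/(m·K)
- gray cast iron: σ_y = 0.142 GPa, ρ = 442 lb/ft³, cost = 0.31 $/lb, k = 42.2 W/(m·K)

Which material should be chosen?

Screen on constraints: cost ≤ 2.9 $/kg; k ≥ 10.1 W/(m·K). Survivors: alloy steel, gray cast iron.
Putting every candidate on a common basis:
  alloy steel: σ_y = 649.0 MPa, ρ = 7891 kg/m³
  gray cast iron: σ_y = 142.0 MPa, ρ = 7080 kg/m³
  alloy steel: M = 3.23×10⁻³
  gray cast iron: M = 1.68×10⁻³
The maximum is for alloy steel.

alloy steel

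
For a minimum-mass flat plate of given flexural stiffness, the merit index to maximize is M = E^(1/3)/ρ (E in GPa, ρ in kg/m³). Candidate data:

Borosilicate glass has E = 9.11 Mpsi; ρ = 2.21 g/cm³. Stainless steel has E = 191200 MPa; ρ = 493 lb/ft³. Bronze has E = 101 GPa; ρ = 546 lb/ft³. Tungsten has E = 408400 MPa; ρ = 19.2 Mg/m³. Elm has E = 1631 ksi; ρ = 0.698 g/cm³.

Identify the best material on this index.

After converting to SI:
  borosilicate glass: E = 62.81 GPa, ρ = 2210 kg/m³
  stainless steel: E = 191.2 GPa, ρ = 7897 kg/m³
  bronze: E = 101.0 GPa, ρ = 8746 kg/m³
  tungsten: E = 408.4 GPa, ρ = 19200 kg/m³
  elm: E = 11.25 GPa, ρ = 698.0 kg/m³
  elm: M = 3.21×10⁻³
  borosilicate glass: M = 1.80×10⁻³
  stainless steel: M = 0.730×10⁻³
  bronze: M = 0.532×10⁻³
  tungsten: M = 0.386×10⁻³
Elm ranks first.

elm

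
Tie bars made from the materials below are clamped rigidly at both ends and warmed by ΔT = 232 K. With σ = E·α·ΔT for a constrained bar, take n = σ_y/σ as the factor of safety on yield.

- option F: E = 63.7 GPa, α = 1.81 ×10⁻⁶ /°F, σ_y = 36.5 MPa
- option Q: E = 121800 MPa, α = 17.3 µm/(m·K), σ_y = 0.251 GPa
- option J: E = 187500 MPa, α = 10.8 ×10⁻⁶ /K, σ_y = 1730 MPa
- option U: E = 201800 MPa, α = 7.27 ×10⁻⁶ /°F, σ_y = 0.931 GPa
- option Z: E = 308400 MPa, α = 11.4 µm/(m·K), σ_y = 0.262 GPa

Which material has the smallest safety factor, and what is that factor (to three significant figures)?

option Z, n = 0.321

Converting E to GPa, α to ×10⁻⁶/K, σ_y to MPa, then σ and n for each:
  option F: E = 63.70, α = 3.26, σ_y = 36.50 → σ = 48.1 MPa, n = 0.758
  option Q: E = 121.8, α = 17.3, σ_y = 251.0 → σ = 489 MPa, n = 0.513
  option J: E = 187.5, α = 10.8, σ_y = 1730 → σ = 470 MPa, n = 3.68
  option U: E = 201.8, α = 13.1, σ_y = 931.0 → σ = 613 MPa, n = 1.52
  option Z: E = 308.4, α = 11.4, σ_y = 262.0 → σ = 816 MPa, n = 0.321
Option Z has the lowest safety factor, n = 0.321.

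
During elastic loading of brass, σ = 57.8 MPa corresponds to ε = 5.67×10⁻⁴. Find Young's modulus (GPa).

102 GPa

E = σ/ε = 57.8 MPa / 5.67×10⁻⁴ = 101900 MPa = 102 GPa.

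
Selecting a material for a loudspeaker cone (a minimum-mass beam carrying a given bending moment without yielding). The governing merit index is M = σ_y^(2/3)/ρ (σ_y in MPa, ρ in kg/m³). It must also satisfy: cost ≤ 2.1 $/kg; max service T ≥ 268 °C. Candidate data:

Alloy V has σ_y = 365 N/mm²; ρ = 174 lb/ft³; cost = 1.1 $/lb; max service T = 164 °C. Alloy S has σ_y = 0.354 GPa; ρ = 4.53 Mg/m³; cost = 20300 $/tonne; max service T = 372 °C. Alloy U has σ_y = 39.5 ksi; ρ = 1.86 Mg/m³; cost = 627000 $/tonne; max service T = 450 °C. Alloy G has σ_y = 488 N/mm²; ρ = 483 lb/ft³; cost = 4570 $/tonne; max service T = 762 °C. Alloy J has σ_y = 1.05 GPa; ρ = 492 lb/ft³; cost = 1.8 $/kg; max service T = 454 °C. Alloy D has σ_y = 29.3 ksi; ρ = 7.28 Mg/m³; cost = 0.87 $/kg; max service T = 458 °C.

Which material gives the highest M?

Screen on constraints: cost ≤ 2.1 $/kg; max service T ≥ 268 °C. Survivors: alloy J, alloy D.
Putting every candidate on a common basis:
  alloy J: σ_y = 1050 MPa, ρ = 7881 kg/m³
  alloy D: σ_y = 202.0 MPa, ρ = 7280 kg/m³
  alloy J: M = 13.1×10⁻³
  alloy D: M = 4.73×10⁻³
Alloy J ranks first.

alloy J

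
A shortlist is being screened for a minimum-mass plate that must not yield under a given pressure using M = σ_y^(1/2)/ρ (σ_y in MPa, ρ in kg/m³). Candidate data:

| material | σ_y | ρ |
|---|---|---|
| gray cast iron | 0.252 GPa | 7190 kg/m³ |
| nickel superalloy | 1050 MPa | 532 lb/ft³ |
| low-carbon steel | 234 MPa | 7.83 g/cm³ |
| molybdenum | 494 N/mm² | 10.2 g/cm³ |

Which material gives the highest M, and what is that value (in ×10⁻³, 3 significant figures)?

Normalizing units and computing the index:
  gray cast iron: σ_y = 252.0 MPa, ρ = 7190 kg/m³
  nickel superalloy: σ_y = 1050 MPa, ρ = 8522 kg/m³
  low-carbon steel: σ_y = 234.0 MPa, ρ = 7830 kg/m³
  molybdenum: σ_y = 494.0 MPa, ρ = 10200 kg/m³
  nickel superalloy: M = 3.80×10⁻³
  gray cast iron: M = 2.21×10⁻³
  molybdenum: M = 2.18×10⁻³
  low-carbon steel: M = 1.95×10⁻³
Highest index: nickel superalloy.

nickel superalloy, M = 3.80×10⁻³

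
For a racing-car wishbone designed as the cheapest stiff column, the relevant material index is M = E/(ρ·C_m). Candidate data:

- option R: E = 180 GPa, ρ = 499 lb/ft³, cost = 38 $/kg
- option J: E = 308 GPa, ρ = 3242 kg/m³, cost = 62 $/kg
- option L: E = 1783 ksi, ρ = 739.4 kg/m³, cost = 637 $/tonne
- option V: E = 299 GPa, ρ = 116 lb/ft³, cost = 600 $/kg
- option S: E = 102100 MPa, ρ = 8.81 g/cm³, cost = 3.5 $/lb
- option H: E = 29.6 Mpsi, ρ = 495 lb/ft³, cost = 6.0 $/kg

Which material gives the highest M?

option L

In SI units:
  option R: E = 180.0 GPa, ρ = 7993 kg/m³, cost = 38.00 $/kg
  option J: E = 308.0 GPa, ρ = 3242 kg/m³, cost = 62.00 $/kg
  option L: E = 12.29 GPa, ρ = 739.4 kg/m³, cost = 0.6370 $/kg
  option V: E = 299.0 GPa, ρ = 1858 kg/m³, cost = 600.0 $/kg
  option S: E = 102.1 GPa, ρ = 8810 kg/m³, cost = 7.716 $/kg
  option H: E = 204.1 GPa, ρ = 7929 kg/m³, cost = 6.000 $/kg
  option L: M = 26.1 MN·m per $
  option H: M = 4.29 MN·m per $
  option J: M = 1.53 MN·m per $
  option S: M = 1.50 MN·m per $
  option R: M = 0.593 MN·m per $
  option V: M = 0.268 MN·m per $
Highest index: option L.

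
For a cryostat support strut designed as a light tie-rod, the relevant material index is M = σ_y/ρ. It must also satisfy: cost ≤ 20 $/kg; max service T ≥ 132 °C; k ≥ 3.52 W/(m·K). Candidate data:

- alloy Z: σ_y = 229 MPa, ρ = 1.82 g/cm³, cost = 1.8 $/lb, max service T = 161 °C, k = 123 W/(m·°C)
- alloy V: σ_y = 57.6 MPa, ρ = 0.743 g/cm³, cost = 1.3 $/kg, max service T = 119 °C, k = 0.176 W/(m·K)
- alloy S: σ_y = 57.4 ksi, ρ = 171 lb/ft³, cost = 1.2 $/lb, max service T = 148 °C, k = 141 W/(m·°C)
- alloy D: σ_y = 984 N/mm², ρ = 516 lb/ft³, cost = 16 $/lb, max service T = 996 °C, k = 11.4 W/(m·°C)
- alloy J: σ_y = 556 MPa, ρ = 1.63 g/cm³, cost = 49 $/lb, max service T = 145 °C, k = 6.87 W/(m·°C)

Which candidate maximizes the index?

alloy S

Screen on constraints: cost ≤ 20 $/kg; max service T ≥ 132 °C; k ≥ 3.52 W/(m·K). Survivors: alloy Z, alloy S.
In SI units:
  alloy Z: σ_y = 229.0 MPa, ρ = 1820 kg/m³
  alloy S: σ_y = 395.8 MPa, ρ = 2739 kg/m³
  alloy S: M = 144 kN·m/kg
  alloy Z: M = 126 kN·m/kg
Alloy S has the largest M.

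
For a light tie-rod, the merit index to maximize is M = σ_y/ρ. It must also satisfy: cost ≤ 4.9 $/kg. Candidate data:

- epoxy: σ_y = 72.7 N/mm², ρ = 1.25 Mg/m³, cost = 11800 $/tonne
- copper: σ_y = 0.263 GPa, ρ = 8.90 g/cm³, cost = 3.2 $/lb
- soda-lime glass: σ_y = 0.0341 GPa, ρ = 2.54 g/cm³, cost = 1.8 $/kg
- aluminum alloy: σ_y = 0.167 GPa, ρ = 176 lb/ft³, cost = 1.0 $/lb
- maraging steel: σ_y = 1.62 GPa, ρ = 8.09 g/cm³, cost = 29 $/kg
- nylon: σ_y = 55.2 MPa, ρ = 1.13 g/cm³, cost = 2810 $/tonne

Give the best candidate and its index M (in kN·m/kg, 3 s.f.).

aluminum alloy, M = 59.2 kN·m/kg

Screen on constraints: cost ≤ 4.9 $/kg. Survivors: soda-lime glass, aluminum alloy, nylon.
After converting to SI:
  soda-lime glass: σ_y = 34.10 MPa, ρ = 2540 kg/m³
  aluminum alloy: σ_y = 167.0 MPa, ρ = 2819 kg/m³
  nylon: σ_y = 55.20 MPa, ρ = 1130 kg/m³
  aluminum alloy: M = 59.2 kN·m/kg
  nylon: M = 48.8 kN·m/kg
  soda-lime glass: M = 13.4 kN·m/kg
The maximum is for aluminum alloy.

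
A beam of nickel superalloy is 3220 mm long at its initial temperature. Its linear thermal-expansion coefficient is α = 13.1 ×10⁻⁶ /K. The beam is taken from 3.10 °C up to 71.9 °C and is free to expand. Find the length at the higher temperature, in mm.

3222.9 mm

ΔT = 71.9 − 3.10 = 68.80 K.
ΔL = α·L₀·ΔT = 13.1×10⁻⁶ × 3220 mm × 68.80 K = 2.90 mm.
L = L₀ + ΔL = 3220 + 2.90 = 3222.9 mm.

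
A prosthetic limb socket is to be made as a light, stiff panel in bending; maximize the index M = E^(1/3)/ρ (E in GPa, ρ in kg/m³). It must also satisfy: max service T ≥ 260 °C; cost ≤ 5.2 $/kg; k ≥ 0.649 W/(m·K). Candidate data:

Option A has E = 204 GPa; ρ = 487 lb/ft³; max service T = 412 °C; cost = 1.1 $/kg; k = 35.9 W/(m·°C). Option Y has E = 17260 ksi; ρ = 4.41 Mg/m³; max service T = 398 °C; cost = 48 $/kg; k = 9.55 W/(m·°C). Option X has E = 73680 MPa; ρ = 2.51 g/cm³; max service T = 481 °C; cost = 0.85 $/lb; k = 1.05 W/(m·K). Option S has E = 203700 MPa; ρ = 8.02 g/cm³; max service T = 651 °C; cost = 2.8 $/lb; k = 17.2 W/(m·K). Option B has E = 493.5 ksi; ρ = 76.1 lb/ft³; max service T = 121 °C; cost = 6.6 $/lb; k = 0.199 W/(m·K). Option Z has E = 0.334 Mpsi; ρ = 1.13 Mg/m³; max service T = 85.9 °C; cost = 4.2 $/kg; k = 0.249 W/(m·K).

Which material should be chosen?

option X

Screen on constraints: max service T ≥ 260 °C; cost ≤ 5.2 $/kg; k ≥ 0.649 W/(m·K). Survivors: option A, option X.
Putting every candidate on a common basis:
  option A: E = 204.0 GPa, ρ = 7801 kg/m³
  option X: E = 73.68 GPa, ρ = 2510 kg/m³
  option X: M = 1.67×10⁻³
  option A: M = 0.755×10⁻³
The maximum is for option X.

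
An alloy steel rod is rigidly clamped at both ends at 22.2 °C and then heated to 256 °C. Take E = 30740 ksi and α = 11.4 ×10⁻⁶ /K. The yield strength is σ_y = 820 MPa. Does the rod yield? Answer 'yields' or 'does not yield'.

does not yield

E = 30740 ksi = 211.9 GPa.
ΔT = 233.8 K. Constrained thermal stress σ = E·α·ΔT = 211.9×10³ MPa × 11.4×10⁻⁶ × 233.8 = 565 MPa (compressive).
Compare to σ_y = 820 MPa: σ < σ_y, so it does not yield.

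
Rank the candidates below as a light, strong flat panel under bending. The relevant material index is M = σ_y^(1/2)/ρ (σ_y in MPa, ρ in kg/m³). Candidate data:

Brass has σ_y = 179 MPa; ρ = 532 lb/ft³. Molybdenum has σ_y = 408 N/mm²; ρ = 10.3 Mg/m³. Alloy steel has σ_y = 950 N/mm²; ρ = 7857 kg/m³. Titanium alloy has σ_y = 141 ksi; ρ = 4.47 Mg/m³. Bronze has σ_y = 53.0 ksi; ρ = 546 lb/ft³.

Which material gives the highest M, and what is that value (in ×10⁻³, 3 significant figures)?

Convert each candidate to consistent units, then evaluate M:
  brass: σ_y = 179.0 MPa, ρ = 8522 kg/m³
  molybdenum: σ_y = 408.0 MPa, ρ = 10300 kg/m³
  alloy steel: σ_y = 950.0 MPa, ρ = 7857 kg/m³
  titanium alloy: σ_y = 972.2 MPa, ρ = 4470 kg/m³
  bronze: σ_y = 365.4 MPa, ρ = 8746 kg/m³
  titanium alloy: M = 6.98×10⁻³
  alloy steel: M = 3.92×10⁻³
  bronze: M = 2.19×10⁻³
  molybdenum: M = 1.96×10⁻³
  brass: M = 1.57×10⁻³
The maximum is for titanium alloy.

titanium alloy, M = 6.98×10⁻³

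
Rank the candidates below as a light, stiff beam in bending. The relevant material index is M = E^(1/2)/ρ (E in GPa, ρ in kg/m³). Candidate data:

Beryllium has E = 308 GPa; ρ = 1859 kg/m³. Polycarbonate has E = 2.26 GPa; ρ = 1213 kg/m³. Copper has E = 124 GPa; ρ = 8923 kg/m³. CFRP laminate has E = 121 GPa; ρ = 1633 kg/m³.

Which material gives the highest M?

beryllium

Per-candidate index values:
  beryllium: M = 9.44×10⁻³
  CFRP laminate: M = 6.74×10⁻³
  copper: M = 1.25×10⁻³
  polycarbonate: M = 1.24×10⁻³
Beryllium ranks first.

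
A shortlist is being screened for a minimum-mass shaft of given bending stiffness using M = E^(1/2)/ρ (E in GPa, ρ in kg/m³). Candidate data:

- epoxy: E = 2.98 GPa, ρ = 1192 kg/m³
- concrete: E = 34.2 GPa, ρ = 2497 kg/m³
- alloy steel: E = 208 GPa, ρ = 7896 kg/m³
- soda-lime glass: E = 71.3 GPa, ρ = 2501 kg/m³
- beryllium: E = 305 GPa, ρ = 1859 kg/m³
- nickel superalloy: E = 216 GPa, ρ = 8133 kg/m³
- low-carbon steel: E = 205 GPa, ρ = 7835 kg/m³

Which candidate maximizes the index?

beryllium

Per-candidate index values:
  beryllium: M = 9.39×10⁻³
  soda-lime glass: M = 3.38×10⁻³
  concrete: M = 2.34×10⁻³
  low-carbon steel: M = 1.83×10⁻³
  alloy steel: M = 1.83×10⁻³
  nickel superalloy: M = 1.81×10⁻³
  epoxy: M = 1.45×10⁻³
The maximum is for beryllium.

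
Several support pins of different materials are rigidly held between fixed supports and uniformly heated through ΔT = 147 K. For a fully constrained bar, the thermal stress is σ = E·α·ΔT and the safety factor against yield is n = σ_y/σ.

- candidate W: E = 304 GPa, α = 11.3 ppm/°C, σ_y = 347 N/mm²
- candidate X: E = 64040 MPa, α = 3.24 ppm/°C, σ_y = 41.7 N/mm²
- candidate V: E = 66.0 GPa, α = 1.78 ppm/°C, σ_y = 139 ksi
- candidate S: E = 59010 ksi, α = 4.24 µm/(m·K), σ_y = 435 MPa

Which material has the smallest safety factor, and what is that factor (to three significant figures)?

candidate W, n = 0.687

Per material, after unit conversion:
  candidate W: E = 304.0, α = 11.3, σ_y = 347.0 → σ = 505 MPa, n = 0.687
  candidate X: E = 64.04, α = 3.24, σ_y = 41.70 → σ = 30.5 MPa, n = 1.37
  candidate V: E = 66.00, α = 1.78, σ_y = 958.4 → σ = 17.3 MPa, n = 55.5
  candidate S: E = 406.9, α = 4.24, σ_y = 435.0 → σ = 254 MPa, n = 1.72
Smallest n: candidate W with n = 0.687.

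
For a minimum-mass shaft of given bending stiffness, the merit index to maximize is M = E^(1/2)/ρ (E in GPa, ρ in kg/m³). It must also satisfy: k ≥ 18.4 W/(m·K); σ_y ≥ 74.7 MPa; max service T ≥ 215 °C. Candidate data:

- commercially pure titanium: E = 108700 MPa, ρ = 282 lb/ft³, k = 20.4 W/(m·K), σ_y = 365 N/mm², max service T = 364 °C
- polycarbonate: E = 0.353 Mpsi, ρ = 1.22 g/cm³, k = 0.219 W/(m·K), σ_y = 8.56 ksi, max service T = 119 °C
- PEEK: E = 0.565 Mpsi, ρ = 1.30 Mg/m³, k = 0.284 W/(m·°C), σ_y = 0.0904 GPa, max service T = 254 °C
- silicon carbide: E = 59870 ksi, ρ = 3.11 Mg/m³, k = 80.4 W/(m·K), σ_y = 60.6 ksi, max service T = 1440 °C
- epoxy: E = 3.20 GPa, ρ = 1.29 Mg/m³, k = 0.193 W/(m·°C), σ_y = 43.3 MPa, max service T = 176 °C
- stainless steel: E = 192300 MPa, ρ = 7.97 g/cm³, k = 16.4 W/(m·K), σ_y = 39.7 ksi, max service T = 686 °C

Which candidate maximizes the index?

Screen on constraints: k ≥ 18.4 W/(m·K); σ_y ≥ 74.7 MPa; max service T ≥ 215 °C. Survivors: commercially pure titanium, silicon carbide.
After converting to SI:
  commercially pure titanium: E = 108.7 GPa, ρ = 4517 kg/m³
  silicon carbide: E = 412.8 GPa, ρ = 3110 kg/m³
  silicon carbide: M = 6.53×10⁻³
  commercially pure titanium: M = 2.31×10⁻³
Silicon carbide has the largest M.

silicon carbide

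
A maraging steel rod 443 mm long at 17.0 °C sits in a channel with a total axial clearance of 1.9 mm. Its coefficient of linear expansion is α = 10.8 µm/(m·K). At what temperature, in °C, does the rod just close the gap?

α·L₀·ΔT = 1.9 mm ⇒ ΔT = 1.9 / (10.8×10⁻⁶ × 443.0) = 397.1 K.
T = 17.0 + 397.1 = 414.1 °C.

414 °C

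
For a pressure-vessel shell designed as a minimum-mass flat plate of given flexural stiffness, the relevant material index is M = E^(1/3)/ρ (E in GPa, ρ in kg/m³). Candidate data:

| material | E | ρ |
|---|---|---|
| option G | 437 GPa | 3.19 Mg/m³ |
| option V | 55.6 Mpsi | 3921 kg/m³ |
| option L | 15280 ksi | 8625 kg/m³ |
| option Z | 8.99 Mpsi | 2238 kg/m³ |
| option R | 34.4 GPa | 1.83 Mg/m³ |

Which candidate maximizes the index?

option G

After converting to SI:
  option G: E = 437.0 GPa, ρ = 3190 kg/m³
  option V: E = 383.3 GPa, ρ = 3921 kg/m³
  option L: E = 105.4 GPa, ρ = 8625 kg/m³
  option Z: E = 61.98 GPa, ρ = 2238 kg/m³
  option R: E = 34.40 GPa, ρ = 1830 kg/m³
  option G: M = 2.38×10⁻³
  option V: M = 1.85×10⁻³
  option R: M = 1.78×10⁻³
  option Z: M = 1.77×10⁻³
  option L: M = 0.548×10⁻³
Option G ranks first.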